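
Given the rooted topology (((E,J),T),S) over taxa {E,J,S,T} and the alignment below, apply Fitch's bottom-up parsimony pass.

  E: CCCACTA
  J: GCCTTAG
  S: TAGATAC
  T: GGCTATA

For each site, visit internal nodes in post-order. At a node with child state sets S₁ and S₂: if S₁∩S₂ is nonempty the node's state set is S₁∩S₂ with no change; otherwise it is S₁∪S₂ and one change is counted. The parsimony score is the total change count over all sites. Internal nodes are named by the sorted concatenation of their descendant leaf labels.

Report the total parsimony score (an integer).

13

[col 0] EJ: children E:{C}, J:{G} ∪→ {C,G}; cost 1
[col 0] EJT: children EJ:{C,G}, T:{G} ∩→ {G}; cost 0
[col 0] EJST: children EJT:{G}, S:{T} ∪→ {G,T}; cost 1
[col 1] EJ: children E:{C}, J:{C} ∩→ {C}; cost 0
[col 1] EJT: children EJ:{C}, T:{G} ∪→ {C,G}; cost 1
[col 1] EJST: children EJT:{C,G}, S:{A} ∪→ {A,C,G}; cost 1
[col 2] EJ: children E:{C}, J:{C} ∩→ {C}; cost 0
[col 2] EJT: children EJ:{C}, T:{C} ∩→ {C}; cost 0
[col 2] EJST: children EJT:{C}, S:{G} ∪→ {C,G}; cost 1
[col 3] EJ: children E:{A}, J:{T} ∪→ {A,T}; cost 1
[col 3] EJT: children EJ:{A,T}, T:{T} ∩→ {T}; cost 0
[col 3] EJST: children EJT:{T}, S:{A} ∪→ {A,T}; cost 1
[col 4] EJ: children E:{C}, J:{T} ∪→ {C,T}; cost 1
[col 4] EJT: children EJ:{C,T}, T:{A} ∪→ {A,C,T}; cost 1
[col 4] EJST: children EJT:{A,C,T}, S:{T} ∩→ {T}; cost 0
[col 5] EJ: children E:{T}, J:{A} ∪→ {A,T}; cost 1
[col 5] EJT: children EJ:{A,T}, T:{T} ∩→ {T}; cost 0
[col 5] EJST: children EJT:{T}, S:{A} ∪→ {A,T}; cost 1
[col 6] EJ: children E:{A}, J:{G} ∪→ {A,G}; cost 1
[col 6] EJT: children EJ:{A,G}, T:{A} ∩→ {A}; cost 0
[col 6] EJST: children EJT:{A}, S:{C} ∪→ {A,C}; cost 1
per-site changes: [2, 2, 1, 2, 2, 2, 2]; total = 13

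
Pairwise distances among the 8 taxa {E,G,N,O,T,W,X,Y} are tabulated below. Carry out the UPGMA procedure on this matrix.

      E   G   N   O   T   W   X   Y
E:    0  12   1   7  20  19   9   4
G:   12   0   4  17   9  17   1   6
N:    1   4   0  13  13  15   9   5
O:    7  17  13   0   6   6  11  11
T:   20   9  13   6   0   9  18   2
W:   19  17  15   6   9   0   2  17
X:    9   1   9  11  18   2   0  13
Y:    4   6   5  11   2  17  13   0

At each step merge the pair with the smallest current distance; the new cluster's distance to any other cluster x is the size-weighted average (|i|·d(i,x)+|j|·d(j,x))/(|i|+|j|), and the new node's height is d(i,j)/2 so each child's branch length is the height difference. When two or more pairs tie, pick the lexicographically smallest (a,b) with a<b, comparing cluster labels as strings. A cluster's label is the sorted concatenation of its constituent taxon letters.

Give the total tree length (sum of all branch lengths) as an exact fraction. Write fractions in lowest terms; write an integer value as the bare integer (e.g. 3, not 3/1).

1. join E+N (d=1) ⇒ EN; edges |E|=1/2, |N|=1/2
  updated: d(EN,G)=8, d(EN,O)=10, d(EN,T)=33/2, d(EN,W)=17, d(EN,X)=9, d(EN,Y)=9/2
2. join G+X (d=1) ⇒ GX; edges |G|=1/2, |X|=1/2
  updated: d(EN,GX)=17/2, d(GX,O)=14, d(GX,T)=27/2, d(GX,W)=19/2, d(GX,Y)=19/2
3. join T+Y (d=2) ⇒ TY; edges |T|=1, |Y|=1
  updated: d(EN,TY)=21/2, d(GX,TY)=23/2, d(O,TY)=17/2, d(TY,W)=13
4. join O+W (d=6) ⇒ OW; edges |O|=3, |W|=3
  updated: d(EN,OW)=27/2, d(GX,OW)=47/4, d(OW,TY)=43/4
5. join EN+GX (d=17/2) ⇒ EGNX; edges |EN|=15/4, |GX|=15/4
  updated: d(EGNX,OW)=101/8, d(EGNX,TY)=11
6. join OW+TY (d=43/4) ⇒ OTWY; edges |OW|=19/8, |TY|=35/8
  updated: d(EGNX,OTWY)=189/16
7. join EGNX+OTWY (d=189/16) ⇒ EGNOTWXY; edges |EGNX|=53/32, |OTWY|=17/32
final tree: (((E:1/2,N:1/2):15/4,(G:1/2,X:1/2):15/4):53/32,((O:3,W:3):19/8,(T:1,Y:1):35/8):17/32)
total length: 423/16

423/16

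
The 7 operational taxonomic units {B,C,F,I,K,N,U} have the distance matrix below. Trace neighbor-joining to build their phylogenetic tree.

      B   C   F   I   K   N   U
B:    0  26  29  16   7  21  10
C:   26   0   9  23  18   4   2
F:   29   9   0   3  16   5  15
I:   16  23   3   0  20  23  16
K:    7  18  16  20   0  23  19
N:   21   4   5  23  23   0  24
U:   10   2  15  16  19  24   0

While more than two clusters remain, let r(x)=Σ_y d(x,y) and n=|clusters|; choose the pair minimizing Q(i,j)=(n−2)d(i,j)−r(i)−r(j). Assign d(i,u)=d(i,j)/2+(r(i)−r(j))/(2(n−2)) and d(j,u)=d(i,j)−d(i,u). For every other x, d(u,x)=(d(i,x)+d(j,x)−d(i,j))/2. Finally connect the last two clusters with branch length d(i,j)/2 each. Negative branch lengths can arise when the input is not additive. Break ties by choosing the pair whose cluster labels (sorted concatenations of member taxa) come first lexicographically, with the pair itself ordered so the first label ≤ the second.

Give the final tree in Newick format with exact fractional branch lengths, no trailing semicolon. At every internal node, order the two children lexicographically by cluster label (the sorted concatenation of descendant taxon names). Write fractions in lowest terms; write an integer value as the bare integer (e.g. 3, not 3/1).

1. join B+K (d=7, Q=-177) ⇒ BK; edges |B|=41/10, |K|=29/10
  updated: d(BK,C)=37/2, d(BK,F)=19, d(BK,I)=29/2, d(BK,N)=37/2, d(BK,U)=11
2. join F+I (d=3, Q=-237/2) ⇒ FI; edges |F|=-33/16, |I|=81/16
  updated: d(BK,FI)=61/4, d(C,FI)=29/2, d(FI,N)=25/2, d(FI,U)=14
3. join C+N (d=4, Q=-86) ⇒ CN; edges |C|=-4/3, |N|=16/3
  updated: d(BK,CN)=33/2, d(CN,FI)=23/2, d(CN,U)=11
4. join BK+U (d=11, Q=-227/4) ⇒ BKU; edges |BK|=115/16, |U|=61/16
  updated: d(BKU,CN)=33/4, d(BKU,FI)=73/8
5. join BKU+CN (d=33/4, Q=-231/8) ⇒ BCKNU; edges |BKU|=47/16, |CN|=85/16
  updated: d(BCKNU,FI)=99/16
6. join BCKNU+FI (d=99/16) ⇒ BCFIKNU; edges |BCKNU|=99/32, |FI|=99/32
final tree: ((((B:41/10,K:29/10):115/16,U:61/16):47/16,(C:-4/3,N:16/3):85/16):99/32,(F:-33/16,I:81/16):99/32)
total length: 631/16

((((B:41/10,K:29/10):115/16,U:61/16):47/16,(C:-4/3,N:16/3):85/16):99/32,(F:-33/16,I:81/16):99/32)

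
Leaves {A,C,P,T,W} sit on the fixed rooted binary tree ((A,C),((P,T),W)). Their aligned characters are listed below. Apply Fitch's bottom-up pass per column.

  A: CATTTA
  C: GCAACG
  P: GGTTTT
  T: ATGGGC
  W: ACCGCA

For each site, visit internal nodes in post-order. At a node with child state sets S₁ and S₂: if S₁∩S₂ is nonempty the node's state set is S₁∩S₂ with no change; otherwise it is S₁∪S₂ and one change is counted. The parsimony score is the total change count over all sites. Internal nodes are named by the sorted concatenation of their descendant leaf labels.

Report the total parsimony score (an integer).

site 0, node AC: A={C} ∪ C={G} → {C,G} (+1)
site 0, node PT: P={G} ∪ T={A} → {A,G} (+1)
site 0, node PTW: PT={A,G} ∩ W={A} → {A} (+0)
site 0, node ACPTW: AC={C,G} ∪ PTW={A} → {A,C,G} (+1)
site 1, node AC: A={A} ∪ C={C} → {A,C} (+1)
site 1, node PT: P={G} ∪ T={T} → {G,T} (+1)
site 1, node PTW: PT={G,T} ∪ W={C} → {C,G,T} (+1)
site 1, node ACPTW: AC={A,C} ∩ PTW={C,G,T} → {C} (+0)
site 2, node AC: A={T} ∪ C={A} → {A,T} (+1)
site 2, node PT: P={T} ∪ T={G} → {G,T} (+1)
site 2, node PTW: PT={G,T} ∪ W={C} → {C,G,T} (+1)
site 2, node ACPTW: AC={A,T} ∩ PTW={C,G,T} → {T} (+0)
site 3, node AC: A={T} ∪ C={A} → {A,T} (+1)
site 3, node PT: P={T} ∪ T={G} → {G,T} (+1)
site 3, node PTW: PT={G,T} ∩ W={G} → {G} (+0)
site 3, node ACPTW: AC={A,T} ∪ PTW={G} → {A,G,T} (+1)
site 4, node AC: A={T} ∪ C={C} → {C,T} (+1)
site 4, node PT: P={T} ∪ T={G} → {G,T} (+1)
site 4, node PTW: PT={G,T} ∪ W={C} → {C,G,T} (+1)
site 4, node ACPTW: AC={C,T} ∩ PTW={C,G,T} → {C,T} (+0)
site 5, node AC: A={A} ∪ C={G} → {A,G} (+1)
site 5, node PT: P={T} ∪ T={C} → {C,T} (+1)
site 5, node PTW: PT={C,T} ∪ W={A} → {A,C,T} (+1)
site 5, node ACPTW: AC={A,G} ∩ PTW={A,C,T} → {A} (+0)
per-site changes: [3, 3, 3, 3, 3, 3]; total = 18

18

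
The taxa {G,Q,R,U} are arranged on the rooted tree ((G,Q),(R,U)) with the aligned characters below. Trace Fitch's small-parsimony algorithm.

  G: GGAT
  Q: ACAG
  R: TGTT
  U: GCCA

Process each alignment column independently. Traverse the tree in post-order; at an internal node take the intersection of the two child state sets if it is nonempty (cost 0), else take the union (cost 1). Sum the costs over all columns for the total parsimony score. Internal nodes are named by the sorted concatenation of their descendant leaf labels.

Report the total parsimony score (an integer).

site 0, node GQ: G={G} ∪ Q={A} → {A,G} (+1)
site 0, node RU: R={T} ∪ U={G} → {G,T} (+1)
site 0, node GQRU: GQ={A,G} ∩ RU={G,T} → {G} (+0)
site 1, node GQ: G={G} ∪ Q={C} → {C,G} (+1)
site 1, node RU: R={G} ∪ U={C} → {C,G} (+1)
site 1, node GQRU: GQ={C,G} ∩ RU={C,G} → {C,G} (+0)
site 2, node GQ: G={A} ∩ Q={A} → {A} (+0)
site 2, node RU: R={T} ∪ U={C} → {C,T} (+1)
site 2, node GQRU: GQ={A} ∪ RU={C,T} → {A,C,T} (+1)
site 3, node GQ: G={T} ∪ Q={G} → {G,T} (+1)
site 3, node RU: R={T} ∪ U={A} → {A,T} (+1)
site 3, node GQRU: GQ={G,T} ∩ RU={A,T} → {T} (+0)
per-site changes: [2, 2, 2, 2]; total = 8

8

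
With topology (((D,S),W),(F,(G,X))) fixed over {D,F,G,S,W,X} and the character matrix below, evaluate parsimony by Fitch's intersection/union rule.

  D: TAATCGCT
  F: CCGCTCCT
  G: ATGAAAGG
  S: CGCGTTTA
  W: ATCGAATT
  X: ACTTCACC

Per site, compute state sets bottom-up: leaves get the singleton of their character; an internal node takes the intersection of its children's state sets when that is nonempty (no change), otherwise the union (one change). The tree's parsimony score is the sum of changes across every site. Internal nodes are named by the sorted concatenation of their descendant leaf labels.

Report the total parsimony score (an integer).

27

site 0, node DS: D={T} ∪ S={C} → {C,T} (+1)
site 0, node DSW: DS={C,T} ∪ W={A} → {A,C,T} (+1)
site 0, node GX: G={A} ∩ X={A} → {A} (+0)
site 0, node FGX: F={C} ∪ GX={A} → {A,C} (+1)
site 0, node DFGSWX: DSW={A,C,T} ∩ FGX={A,C} → {A,C} (+0)
site 1, node DS: D={A} ∪ S={G} → {A,G} (+1)
site 1, node DSW: DS={A,G} ∪ W={T} → {A,G,T} (+1)
site 1, node GX: G={T} ∪ X={C} → {C,T} (+1)
site 1, node FGX: F={C} ∩ GX={C,T} → {C} (+0)
site 1, node DFGSWX: DSW={A,G,T} ∪ FGX={C} → {A,C,G,T} (+1)
site 2, node DS: D={A} ∪ S={C} → {A,C} (+1)
site 2, node DSW: DS={A,C} ∩ W={C} → {C} (+0)
site 2, node GX: G={G} ∪ X={T} → {G,T} (+1)
site 2, node FGX: F={G} ∩ GX={G,T} → {G} (+0)
site 2, node DFGSWX: DSW={C} ∪ FGX={G} → {C,G} (+1)
site 3, node DS: D={T} ∪ S={G} → {G,T} (+1)
site 3, node DSW: DS={G,T} ∩ W={G} → {G} (+0)
site 3, node GX: G={A} ∪ X={T} → {A,T} (+1)
site 3, node FGX: F={C} ∪ GX={A,T} → {A,C,T} (+1)
site 3, node DFGSWX: DSW={G} ∪ FGX={A,C,T} → {A,C,G,T} (+1)
site 4, node DS: D={C} ∪ S={T} → {C,T} (+1)
site 4, node DSW: DS={C,T} ∪ W={A} → {A,C,T} (+1)
site 4, node GX: G={A} ∪ X={C} → {A,C} (+1)
site 4, node FGX: F={T} ∪ GX={A,C} → {A,C,T} (+1)
site 4, node DFGSWX: DSW={A,C,T} ∩ FGX={A,C,T} → {A,C,T} (+0)
site 5, node DS: D={G} ∪ S={T} → {G,T} (+1)
site 5, node DSW: DS={G,T} ∪ W={A} → {A,G,T} (+1)
site 5, node GX: G={A} ∩ X={A} → {A} (+0)
site 5, node FGX: F={C} ∪ GX={A} → {A,C} (+1)
site 5, node DFGSWX: DSW={A,G,T} ∩ FGX={A,C} → {A} (+0)
site 6, node DS: D={C} ∪ S={T} → {C,T} (+1)
site 6, node DSW: DS={C,T} ∩ W={T} → {T} (+0)
site 6, node GX: G={G} ∪ X={C} → {C,G} (+1)
site 6, node FGX: F={C} ∩ GX={C,G} → {C} (+0)
site 6, node DFGSWX: DSW={T} ∪ FGX={C} → {C,T} (+1)
site 7, node DS: D={T} ∪ S={A} → {A,T} (+1)
site 7, node DSW: DS={A,T} ∩ W={T} → {T} (+0)
site 7, node GX: G={G} ∪ X={C} → {C,G} (+1)
site 7, node FGX: F={T} ∪ GX={C,G} → {C,G,T} (+1)
site 7, node DFGSWX: DSW={T} ∩ FGX={C,G,T} → {T} (+0)
per-site changes: [3, 4, 3, 4, 4, 3, 3, 3]; total = 27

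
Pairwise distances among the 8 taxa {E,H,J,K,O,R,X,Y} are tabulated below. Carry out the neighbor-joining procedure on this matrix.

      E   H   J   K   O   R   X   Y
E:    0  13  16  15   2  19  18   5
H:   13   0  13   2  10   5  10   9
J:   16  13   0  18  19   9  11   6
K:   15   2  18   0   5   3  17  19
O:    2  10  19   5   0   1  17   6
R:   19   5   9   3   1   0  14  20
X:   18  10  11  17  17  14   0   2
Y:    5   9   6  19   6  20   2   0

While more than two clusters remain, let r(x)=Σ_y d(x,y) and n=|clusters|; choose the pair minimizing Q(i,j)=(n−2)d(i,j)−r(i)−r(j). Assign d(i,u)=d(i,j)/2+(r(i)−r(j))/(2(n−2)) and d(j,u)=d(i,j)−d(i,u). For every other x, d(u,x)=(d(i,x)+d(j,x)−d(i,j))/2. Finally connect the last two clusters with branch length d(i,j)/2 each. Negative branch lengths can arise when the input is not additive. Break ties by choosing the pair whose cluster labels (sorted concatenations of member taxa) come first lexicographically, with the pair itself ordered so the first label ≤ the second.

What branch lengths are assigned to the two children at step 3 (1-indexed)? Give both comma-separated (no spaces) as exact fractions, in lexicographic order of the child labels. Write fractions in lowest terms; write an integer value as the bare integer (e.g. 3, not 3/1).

step 1: merge (X,Y) at d=2, Q=-144; branch lengths X→17/6, Y→-5/6; new cluster XY
  updated: d(E,XY)=21/2, d(H,XY)=17/2, d(J,XY)=15/2, d(K,XY)=17, d(O,XY)=21/2, d(R,XY)=16
step 2: merge (J,XY) at d=15/2, Q=-115; branch lengths J→5, XY→5/2; new cluster JXY
  updated: d(E,JXY)=19/2, d(H,JXY)=7, d(JXY,K)=55/4, d(JXY,O)=11, d(JXY,R)=35/4
step 3: merge (E,O) at d=2, Q=-159/2; branch lengths E→75/16, O→-43/16; new cluster EO
  updated: d(EO,H)=21/2, d(EO,JXY)=37/4, d(EO,K)=9, d(EO,R)=9
step 4: merge (EO,JXY) at d=37/4, Q=-195/4; branch lengths EO→107/24, JXY→115/24; new cluster EJOXY
  updated: d(EJOXY,H)=33/8, d(EJOXY,K)=27/4, d(EJOXY,R)=17/4
step 5: merge (EJOXY,R) at d=17/4, Q=-151/8; branch lengths EJOXY→91/32, R→45/32; new cluster EJORXY
  updated: d(EJORXY,H)=39/16, d(EJORXY,K)=11/4
step 6: merge (EJORXY,H) at d=39/16, Q=-115/16; branch lengths EJORXY→51/32, H→27/32; new cluster EHJORXY
  updated: d(EHJORXY,K)=37/32
step 7: merge (EHJORXY,K) at d=37/32; branch lengths EHJORXY→37/64, K→37/64; new cluster EHJKORXY
final tree: (((((E:75/16,O:-43/16):107/24,(J:5,(X:17/6,Y:-5/6):5/2):115/24):91/32,R:45/32):51/32,H:27/32):37/64,K:37/64)
total length: 915/32

75/16,-43/16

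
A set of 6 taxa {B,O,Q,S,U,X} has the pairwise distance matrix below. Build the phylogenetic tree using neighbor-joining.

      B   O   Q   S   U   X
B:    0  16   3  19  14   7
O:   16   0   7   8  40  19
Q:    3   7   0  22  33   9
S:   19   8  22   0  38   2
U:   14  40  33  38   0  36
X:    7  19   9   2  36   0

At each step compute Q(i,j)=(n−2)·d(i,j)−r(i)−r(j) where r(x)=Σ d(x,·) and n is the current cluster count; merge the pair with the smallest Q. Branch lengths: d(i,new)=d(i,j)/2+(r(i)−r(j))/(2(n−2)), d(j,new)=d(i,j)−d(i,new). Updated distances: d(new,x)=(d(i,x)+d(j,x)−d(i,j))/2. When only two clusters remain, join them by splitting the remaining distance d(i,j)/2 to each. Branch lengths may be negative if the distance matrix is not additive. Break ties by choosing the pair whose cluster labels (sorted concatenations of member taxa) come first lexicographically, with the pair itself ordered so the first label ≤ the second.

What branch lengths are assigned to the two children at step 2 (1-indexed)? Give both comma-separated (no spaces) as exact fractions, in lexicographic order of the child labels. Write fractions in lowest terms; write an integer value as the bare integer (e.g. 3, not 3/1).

step 1: merge (B,U) at d=14, Q=-164; branch lengths B→-23/4, U→79/4; new cluster BU
  updated: d(BU,O)=21, d(BU,Q)=11, d(BU,S)=43/2, d(BU,X)=29/2
step 2: merge (S,X) at d=2, Q=-92; branch lengths S→5/2, X→-1/2; new cluster SX
  updated: d(BU,SX)=17, d(O,SX)=25/2, d(Q,SX)=29/2
step 3: merge (BU,Q) at d=11, Q=-119/2; branch lengths BU→77/8, Q→11/8; new cluster BQU
  updated: d(BQU,O)=17/2, d(BQU,SX)=41/4
step 4: merge (BQU,O) at d=17/2, Q=-125/4; branch lengths BQU→25/8, O→43/8; new cluster BOQU
  updated: d(BOQU,SX)=57/8
step 5: merge (BOQU,SX) at d=57/8; branch lengths BOQU→57/16, SX→57/16; new cluster BOQSUX
final tree: ((((B:-23/4,U:79/4):77/8,Q:11/8):25/8,O:43/8):57/16,(S:5/2,X:-1/2):57/16)
total length: 341/8

5/2,-1/2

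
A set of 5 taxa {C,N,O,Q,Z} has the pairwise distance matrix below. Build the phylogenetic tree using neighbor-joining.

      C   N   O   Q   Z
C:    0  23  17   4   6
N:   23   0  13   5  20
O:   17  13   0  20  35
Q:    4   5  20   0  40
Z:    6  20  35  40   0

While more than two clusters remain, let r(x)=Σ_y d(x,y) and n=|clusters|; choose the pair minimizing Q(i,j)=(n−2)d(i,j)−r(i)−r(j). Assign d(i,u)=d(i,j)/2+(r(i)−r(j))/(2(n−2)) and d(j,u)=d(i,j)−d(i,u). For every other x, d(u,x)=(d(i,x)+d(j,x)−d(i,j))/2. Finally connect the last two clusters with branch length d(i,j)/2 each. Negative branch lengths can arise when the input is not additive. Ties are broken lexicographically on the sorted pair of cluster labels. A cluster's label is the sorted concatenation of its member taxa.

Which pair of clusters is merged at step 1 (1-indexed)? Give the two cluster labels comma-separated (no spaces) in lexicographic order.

C,Z

iteration 1: select C,Z (d=6, Q=-133); attach at lengths (-11/2, 23/2); label the merged cluster CZ
  updated: d(CZ,N)=37/2, d(CZ,O)=23, d(CZ,Q)=19
iteration 2: select CZ,O (d=23, Q=-141/2); attach at lengths (101/8, 83/8); label the merged cluster COZ
  updated: d(COZ,N)=17/4, d(COZ,Q)=8
iteration 3: select COZ,N (d=17/4, Q=-69/4); attach at lengths (29/8, 5/8); label the merged cluster CNOZ
  updated: d(CNOZ,Q)=35/8
iteration 4: select CNOZ,Q (d=35/8); attach at lengths (35/16, 35/16); label the merged cluster CNOQZ
final tree: ((((C:-11/2,Z:23/2):101/8,O:83/8):29/8,N:5/8):35/16,Q:35/16)
total length: 301/8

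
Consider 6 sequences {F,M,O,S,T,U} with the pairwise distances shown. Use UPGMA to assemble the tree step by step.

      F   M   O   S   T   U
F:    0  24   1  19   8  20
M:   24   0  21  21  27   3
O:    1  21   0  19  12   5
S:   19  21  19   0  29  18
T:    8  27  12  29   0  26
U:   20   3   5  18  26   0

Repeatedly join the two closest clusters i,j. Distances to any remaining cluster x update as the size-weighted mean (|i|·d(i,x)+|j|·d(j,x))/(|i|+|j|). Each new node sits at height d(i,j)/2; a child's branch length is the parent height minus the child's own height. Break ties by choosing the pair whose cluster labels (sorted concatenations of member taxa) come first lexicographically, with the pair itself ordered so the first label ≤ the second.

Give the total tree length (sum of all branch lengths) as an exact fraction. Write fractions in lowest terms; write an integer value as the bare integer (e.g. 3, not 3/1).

1. join F+O (d=1) ⇒ FO; edges |F|=1/2, |O|=1/2
  updated: d(FO,M)=45/2, d(FO,S)=19, d(FO,T)=10, d(FO,U)=25/2
2. join M+U (d=3) ⇒ MU; edges |M|=3/2, |U|=3/2
  updated: d(FO,MU)=35/2, d(MU,S)=39/2, d(MU,T)=53/2
3. join FO+T (d=10) ⇒ FOT; edges |FO|=9/2, |T|=5
  updated: d(FOT,MU)=41/2, d(FOT,S)=67/3
4. join MU+S (d=39/2) ⇒ MSU; edges |MU|=33/4, |S|=39/4
  updated: d(FOT,MSU)=190/9
5. join FOT+MSU (d=190/9) ⇒ FMOSTU; edges |FOT|=50/9, |MSU|=29/36
final tree: (((F:1/2,O:1/2):9/2,T:5):50/9,((M:3/2,U:3/2):33/4,S:39/4):29/36)
total length: 1363/36

1363/36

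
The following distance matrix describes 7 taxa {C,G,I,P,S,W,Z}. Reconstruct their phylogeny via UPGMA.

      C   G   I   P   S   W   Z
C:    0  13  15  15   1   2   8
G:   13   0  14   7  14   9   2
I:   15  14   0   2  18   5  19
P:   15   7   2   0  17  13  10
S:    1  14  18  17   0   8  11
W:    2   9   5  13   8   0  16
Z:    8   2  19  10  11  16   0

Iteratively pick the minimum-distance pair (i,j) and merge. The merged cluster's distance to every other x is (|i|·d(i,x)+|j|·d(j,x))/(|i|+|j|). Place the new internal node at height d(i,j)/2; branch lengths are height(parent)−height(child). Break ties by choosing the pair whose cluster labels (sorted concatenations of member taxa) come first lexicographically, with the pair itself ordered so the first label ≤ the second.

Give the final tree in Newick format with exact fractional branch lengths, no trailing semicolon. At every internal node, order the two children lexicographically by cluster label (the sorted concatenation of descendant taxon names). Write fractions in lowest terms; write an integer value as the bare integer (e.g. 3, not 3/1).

((((C:1/2,S:1/2):2,W:5/2):41/12,(G:1,Z:1):59/12):11/15,(I:1,P:1):113/20)

1. join C+S (d=1) ⇒ CS; edges |C|=1/2, |S|=1/2
  updated: d(CS,G)=27/2, d(CS,I)=33/2, d(CS,P)=16, d(CS,W)=5, d(CS,Z)=19/2
2. join G+Z (d=2) ⇒ GZ; edges |G|=1, |Z|=1
  updated: d(CS,GZ)=23/2, d(GZ,I)=33/2, d(GZ,P)=17/2, d(GZ,W)=25/2
3. join I+P (d=2) ⇒ IP; edges |I|=1, |P|=1
  updated: d(CS,IP)=65/4, d(GZ,IP)=25/2, d(IP,W)=9
4. join CS+W (d=5) ⇒ CSW; edges |CS|=2, |W|=5/2
  updated: d(CSW,GZ)=71/6, d(CSW,IP)=83/6
5. join CSW+GZ (d=71/6) ⇒ CGSWZ; edges |CSW|=41/12, |GZ|=59/12
  updated: d(CGSWZ,IP)=133/10
6. join CGSWZ+IP (d=133/10) ⇒ CGIPSWZ; edges |CGSWZ|=11/15, |IP|=113/20
final tree: ((((C:1/2,S:1/2):2,W:5/2):41/12,(G:1,Z:1):59/12):11/15,(I:1,P:1):113/20)
total length: 1453/60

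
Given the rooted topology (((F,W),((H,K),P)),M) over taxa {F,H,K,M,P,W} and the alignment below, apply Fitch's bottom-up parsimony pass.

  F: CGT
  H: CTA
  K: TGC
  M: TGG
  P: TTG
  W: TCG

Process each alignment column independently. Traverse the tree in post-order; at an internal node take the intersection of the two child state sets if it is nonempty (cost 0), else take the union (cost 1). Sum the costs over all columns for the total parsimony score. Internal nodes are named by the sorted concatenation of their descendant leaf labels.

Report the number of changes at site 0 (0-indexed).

2

site 0, node FW: F={C} ∪ W={T} → {C,T} (+1)
site 0, node HK: H={C} ∪ K={T} → {C,T} (+1)
site 0, node HKP: HK={C,T} ∩ P={T} → {T} (+0)
site 0, node FHKPW: FW={C,T} ∩ HKP={T} → {T} (+0)
site 0, node FHKMPW: FHKPW={T} ∩ M={T} → {T} (+0)
site 1, node FW: F={G} ∪ W={C} → {C,G} (+1)
site 1, node HK: H={T} ∪ K={G} → {G,T} (+1)
site 1, node HKP: HK={G,T} ∩ P={T} → {T} (+0)
site 1, node FHKPW: FW={C,G} ∪ HKP={T} → {C,G,T} (+1)
site 1, node FHKMPW: FHKPW={C,G,T} ∩ M={G} → {G} (+0)
site 2, node FW: F={T} ∪ W={G} → {G,T} (+1)
site 2, node HK: H={A} ∪ K={C} → {A,C} (+1)
site 2, node HKP: HK={A,C} ∪ P={G} → {A,C,G} (+1)
site 2, node FHKPW: FW={G,T} ∩ HKP={A,C,G} → {G} (+0)
site 2, node FHKMPW: FHKPW={G} ∩ M={G} → {G} (+0)
per-site changes: [2, 3, 3]; total = 8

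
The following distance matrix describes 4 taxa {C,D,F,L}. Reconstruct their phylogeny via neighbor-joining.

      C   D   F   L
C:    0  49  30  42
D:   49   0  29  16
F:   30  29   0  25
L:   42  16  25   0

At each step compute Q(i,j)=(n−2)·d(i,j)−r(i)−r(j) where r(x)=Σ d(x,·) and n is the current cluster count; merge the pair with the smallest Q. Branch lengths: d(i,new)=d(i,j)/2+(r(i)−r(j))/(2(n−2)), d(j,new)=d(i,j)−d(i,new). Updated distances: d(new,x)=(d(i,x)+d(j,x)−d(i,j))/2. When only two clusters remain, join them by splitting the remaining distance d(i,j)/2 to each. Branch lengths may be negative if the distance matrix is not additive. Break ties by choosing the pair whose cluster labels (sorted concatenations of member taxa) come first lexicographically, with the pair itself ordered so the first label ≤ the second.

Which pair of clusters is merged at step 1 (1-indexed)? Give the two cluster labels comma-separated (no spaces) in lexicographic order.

C,F

iteration 1: select C,F (d=30, Q=-145); attach at lengths (97/4, 23/4); label the merged cluster CF
  updated: d(CF,D)=24, d(CF,L)=37/2
iteration 2: select CF,D (d=24, Q=-117/2); attach at lengths (53/4, 43/4); label the merged cluster CDF
  updated: d(CDF,L)=21/4
iteration 3: select CDF,L (d=21/4); attach at lengths (21/8, 21/8); label the merged cluster CDFL
final tree: (((C:97/4,F:23/4):53/4,D:43/4):21/8,L:21/8)
total length: 237/4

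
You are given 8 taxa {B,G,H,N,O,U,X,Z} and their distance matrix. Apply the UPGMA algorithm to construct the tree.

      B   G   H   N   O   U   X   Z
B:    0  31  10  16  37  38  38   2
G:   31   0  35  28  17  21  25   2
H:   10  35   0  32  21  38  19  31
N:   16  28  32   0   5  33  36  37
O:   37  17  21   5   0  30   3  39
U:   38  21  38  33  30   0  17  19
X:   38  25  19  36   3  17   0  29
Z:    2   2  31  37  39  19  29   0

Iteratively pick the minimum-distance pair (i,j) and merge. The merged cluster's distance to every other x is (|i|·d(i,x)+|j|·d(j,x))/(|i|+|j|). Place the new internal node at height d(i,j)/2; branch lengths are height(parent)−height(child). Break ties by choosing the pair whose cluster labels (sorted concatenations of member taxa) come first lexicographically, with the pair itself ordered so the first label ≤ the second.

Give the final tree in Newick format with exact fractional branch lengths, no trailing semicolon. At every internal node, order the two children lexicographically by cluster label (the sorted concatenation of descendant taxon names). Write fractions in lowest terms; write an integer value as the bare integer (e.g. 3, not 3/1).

iteration 1: select B,Z (d=2); attach at lengths (1, 1); label the merged cluster BZ
  updated: d(BZ,G)=33/2, d(BZ,H)=41/2, d(BZ,N)=53/2, d(BZ,O)=38, d(BZ,U)=57/2, d(BZ,X)=67/2
iteration 2: select O,X (d=3); attach at lengths (3/2, 3/2); label the merged cluster OX
  updated: d(BZ,OX)=143/4, d(G,OX)=21, d(H,OX)=20, d(N,OX)=41/2, d(OX,U)=47/2
iteration 3: select BZ,G (d=33/2); attach at lengths (29/4, 33/4); label the merged cluster BGZ
  updated: d(BGZ,H)=76/3, d(BGZ,N)=27, d(BGZ,OX)=185/6, d(BGZ,U)=26
iteration 4: select H,OX (d=20); attach at lengths (10, 17/2); label the merged cluster HOX
  updated: d(BGZ,HOX)=29, d(HOX,N)=73/3, d(HOX,U)=85/3
iteration 5: select HOX,N (d=73/3); attach at lengths (13/6, 73/6); label the merged cluster HNOX
  updated: d(BGZ,HNOX)=57/2, d(HNOX,U)=59/2
iteration 6: select BGZ,U (d=26); attach at lengths (19/4, 13); label the merged cluster BGUZ
  updated: d(BGUZ,HNOX)=115/4
iteration 7: select BGUZ,HNOX (d=115/4); attach at lengths (11/8, 53/24); label the merged cluster BGHNOUXZ
final tree: ((((B:1,Z:1):29/4,G:33/4):19/4,U:13):11/8,((H:10,(O:3/2,X:3/2):17/2):13/6,N:73/6):53/24)
total length: 224/3

((((B:1,Z:1):29/4,G:33/4):19/4,U:13):11/8,((H:10,(O:3/2,X:3/2):17/2):13/6,N:73/6):53/24)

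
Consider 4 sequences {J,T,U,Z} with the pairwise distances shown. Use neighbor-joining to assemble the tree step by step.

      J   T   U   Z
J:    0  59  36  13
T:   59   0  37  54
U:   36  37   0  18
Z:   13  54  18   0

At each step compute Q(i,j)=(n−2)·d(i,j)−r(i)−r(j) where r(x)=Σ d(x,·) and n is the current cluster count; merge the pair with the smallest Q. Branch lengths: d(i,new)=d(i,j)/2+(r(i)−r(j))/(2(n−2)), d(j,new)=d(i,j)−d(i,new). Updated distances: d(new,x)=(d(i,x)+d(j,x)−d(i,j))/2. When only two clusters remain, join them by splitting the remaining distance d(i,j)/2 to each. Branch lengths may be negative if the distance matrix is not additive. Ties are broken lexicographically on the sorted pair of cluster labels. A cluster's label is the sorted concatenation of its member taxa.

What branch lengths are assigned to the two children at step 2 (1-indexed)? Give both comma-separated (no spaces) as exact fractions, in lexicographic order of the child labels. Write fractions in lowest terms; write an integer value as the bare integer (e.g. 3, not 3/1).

67/4,133/4

iteration 1: select J,Z (d=13, Q=-167); attach at lengths (49/4, 3/4); label the merged cluster JZ
  updated: d(JZ,T)=50, d(JZ,U)=41/2
iteration 2: select JZ,T (d=50, Q=-215/2); attach at lengths (67/4, 133/4); label the merged cluster JTZ
  updated: d(JTZ,U)=15/4
iteration 3: select JTZ,U (d=15/4); attach at lengths (15/8, 15/8); label the merged cluster JTUZ
final tree: (((J:49/4,Z:3/4):67/4,T:133/4):15/8,U:15/8)
total length: 267/4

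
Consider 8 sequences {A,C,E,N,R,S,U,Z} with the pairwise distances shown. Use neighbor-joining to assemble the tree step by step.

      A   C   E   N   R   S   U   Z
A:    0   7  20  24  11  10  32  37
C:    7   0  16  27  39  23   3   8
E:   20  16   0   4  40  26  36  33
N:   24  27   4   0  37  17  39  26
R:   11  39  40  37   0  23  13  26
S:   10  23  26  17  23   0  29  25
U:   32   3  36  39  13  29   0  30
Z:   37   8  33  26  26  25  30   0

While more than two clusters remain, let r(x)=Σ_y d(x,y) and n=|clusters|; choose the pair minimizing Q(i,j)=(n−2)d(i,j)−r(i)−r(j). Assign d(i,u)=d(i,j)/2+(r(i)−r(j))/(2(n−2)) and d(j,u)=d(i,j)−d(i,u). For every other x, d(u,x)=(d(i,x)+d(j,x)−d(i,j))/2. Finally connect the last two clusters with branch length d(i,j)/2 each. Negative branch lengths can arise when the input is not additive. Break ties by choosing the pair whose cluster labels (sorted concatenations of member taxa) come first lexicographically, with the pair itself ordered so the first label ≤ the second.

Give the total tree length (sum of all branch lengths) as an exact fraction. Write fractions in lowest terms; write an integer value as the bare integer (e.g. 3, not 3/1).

2163/32

1. join E+N (d=4, Q=-325) ⇒ EN; edges |E|=25/12, |N|=23/12
  updated: d(A,EN)=20, d(C,EN)=39/2, d(EN,R)=73/2, d(EN,S)=39/2, d(EN,U)=71/2, d(EN,Z)=55/2
2. join C+U (d=3, Q=-227) ⇒ CU; edges |C|=-14/5, |U|=29/5
  updated: d(A,CU)=18, d(CU,EN)=26, d(CU,R)=49/2, d(CU,S)=49/2, d(CU,Z)=35/2
3. join CU+Z (d=35/2, Q=-347/2) ⇒ CUZ; edges |CU|=95/16, |Z|=185/16
  updated: d(A,CUZ)=75/4, d(CUZ,EN)=18, d(CUZ,R)=33/2, d(CUZ,S)=16
4. join A+R (d=11, Q=-455/4) ⇒ AR; edges |A|=23/24, |R|=241/24
  updated: d(AR,CUZ)=97/8, d(AR,EN)=91/4, d(AR,S)=11
5. join AR+S (d=11, Q=-563/8) ⇒ ARS; edges |AR|=171/32, |S|=181/32
  updated: d(ARS,CUZ)=137/16, d(ARS,EN)=125/8
6. join ARS+CUZ (d=137/16, Q=-675/16) ⇒ ACRSUZ; edges |ARS|=99/32, |CUZ|=175/32
  updated: d(ACRSUZ,EN)=401/32
7. join ACRSUZ+EN (d=401/32) ⇒ ACENRSUZ; edges |ACRSUZ|=401/64, |EN|=401/64
final tree: ((((A:23/24,R:241/24):171/32,S:181/32):99/32,((C:-14/5,U:29/5):95/16,Z:185/16):175/32):401/64,(E:25/12,N:23/12):401/64)
total length: 2163/32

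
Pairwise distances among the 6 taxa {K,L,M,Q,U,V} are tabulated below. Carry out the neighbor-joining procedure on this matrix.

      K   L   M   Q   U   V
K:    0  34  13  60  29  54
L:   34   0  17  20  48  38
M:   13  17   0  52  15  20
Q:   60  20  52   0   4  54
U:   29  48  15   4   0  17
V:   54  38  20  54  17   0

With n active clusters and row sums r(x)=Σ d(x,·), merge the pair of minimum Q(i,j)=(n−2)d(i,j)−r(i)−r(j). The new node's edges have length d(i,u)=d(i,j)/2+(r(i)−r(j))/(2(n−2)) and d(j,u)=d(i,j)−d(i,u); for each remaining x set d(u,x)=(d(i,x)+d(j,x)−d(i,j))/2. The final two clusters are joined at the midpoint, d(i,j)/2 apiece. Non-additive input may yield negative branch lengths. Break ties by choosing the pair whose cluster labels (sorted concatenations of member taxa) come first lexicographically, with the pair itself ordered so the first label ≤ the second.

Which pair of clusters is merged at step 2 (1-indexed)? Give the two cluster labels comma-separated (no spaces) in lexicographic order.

1. join Q+U (d=4, Q=-287) ⇒ QU; edges |Q|=93/8, |U|=-61/8
  updated: d(K,QU)=85/2, d(L,QU)=32, d(M,QU)=63/2, d(QU,V)=67/2
2. join K+M (d=13, Q=-186) ⇒ KM; edges |K|=101/6, |M|=-23/6
  updated: d(KM,L)=19, d(KM,QU)=61/2, d(KM,V)=61/2
3. join KM+L (d=19, Q=-131) ⇒ KLM; edges |KM|=29/4, |L|=47/4
  updated: d(KLM,QU)=87/4, d(KLM,V)=99/4
4. join KLM+QU (d=87/4, Q=-80) ⇒ KLMQU; edges |KLM|=13/2, |QU|=61/4
  updated: d(KLMQU,V)=73/4
5. join KLMQU+V (d=73/4) ⇒ KLMQUV; edges |KLMQU|=73/8, |V|=73/8
final tree: ((((K:101/6,M:-23/6):29/4,L:47/4):13/2,(Q:93/8,U:-61/8):61/4):73/8,V:73/8)
total length: 76

K,M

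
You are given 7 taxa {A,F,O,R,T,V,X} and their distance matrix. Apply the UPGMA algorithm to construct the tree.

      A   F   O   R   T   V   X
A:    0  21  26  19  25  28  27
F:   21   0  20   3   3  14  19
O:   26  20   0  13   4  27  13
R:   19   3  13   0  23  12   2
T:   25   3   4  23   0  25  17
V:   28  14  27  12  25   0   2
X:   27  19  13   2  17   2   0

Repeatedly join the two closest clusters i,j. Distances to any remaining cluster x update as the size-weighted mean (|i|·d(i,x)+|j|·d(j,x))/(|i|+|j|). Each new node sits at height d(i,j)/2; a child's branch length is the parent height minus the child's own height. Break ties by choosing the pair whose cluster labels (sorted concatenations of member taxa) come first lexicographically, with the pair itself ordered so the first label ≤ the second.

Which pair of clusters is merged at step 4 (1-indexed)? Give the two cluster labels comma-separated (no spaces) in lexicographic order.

FT,O

1. join R+X (d=2) ⇒ RX; edges |R|=1, |X|=1
  updated: d(A,RX)=23, d(F,RX)=11, d(O,RX)=13, d(RX,T)=20, d(RX,V)=7
2. join F+T (d=3) ⇒ FT; edges |F|=3/2, |T|=3/2
  updated: d(A,FT)=23, d(FT,O)=12, d(FT,RX)=31/2, d(FT,V)=39/2
3. join RX+V (d=7) ⇒ RVX; edges |RX|=5/2, |V|=7/2
  updated: d(A,RVX)=74/3, d(FT,RVX)=101/6, d(O,RVX)=53/3
4. join FT+O (d=12) ⇒ FOT; edges |FT|=9/2, |O|=6
  updated: d(A,FOT)=24, d(FOT,RVX)=154/9
5. join FOT+RVX (d=154/9) ⇒ FORTVX; edges |FOT|=23/9, |RVX|=91/18
  updated: d(A,FORTVX)=73/3
6. join A+FORTVX (d=73/3) ⇒ AFORTVX; edges |A|=73/6, |FORTVX|=65/18
final tree: (A:73/6,(((F:3/2,T:3/2):9/2,O:6):23/9,((R:1,X:1):5/2,V:7/2):91/18):65/18)
total length: 404/9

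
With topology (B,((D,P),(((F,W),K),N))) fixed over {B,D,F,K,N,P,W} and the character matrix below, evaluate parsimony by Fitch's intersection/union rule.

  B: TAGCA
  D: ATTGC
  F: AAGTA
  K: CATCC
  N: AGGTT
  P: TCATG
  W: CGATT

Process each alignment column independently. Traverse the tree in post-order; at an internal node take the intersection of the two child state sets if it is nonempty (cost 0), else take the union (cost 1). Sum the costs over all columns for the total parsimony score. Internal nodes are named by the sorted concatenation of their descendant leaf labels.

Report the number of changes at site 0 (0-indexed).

4

[col 0] DP: children D:{A}, P:{T} ∪→ {A,T}; cost 1
[col 0] FW: children F:{A}, W:{C} ∪→ {A,C}; cost 1
[col 0] FKW: children FW:{A,C}, K:{C} ∩→ {C}; cost 0
[col 0] FKNW: children FKW:{C}, N:{A} ∪→ {A,C}; cost 1
[col 0] DFKNPW: children DP:{A,T}, FKNW:{A,C} ∩→ {A}; cost 0
[col 0] BDFKNPW: children B:{T}, DFKNPW:{A} ∪→ {A,T}; cost 1
[col 1] DP: children D:{T}, P:{C} ∪→ {C,T}; cost 1
[col 1] FW: children F:{A}, W:{G} ∪→ {A,G}; cost 1
[col 1] FKW: children FW:{A,G}, K:{A} ∩→ {A}; cost 0
[col 1] FKNW: children FKW:{A}, N:{G} ∪→ {A,G}; cost 1
[col 1] DFKNPW: children DP:{C,T}, FKNW:{A,G} ∪→ {A,C,G,T}; cost 1
[col 1] BDFKNPW: children B:{A}, DFKNPW:{A,C,G,T} ∩→ {A}; cost 0
[col 2] DP: children D:{T}, P:{A} ∪→ {A,T}; cost 1
[col 2] FW: children F:{G}, W:{A} ∪→ {A,G}; cost 1
[col 2] FKW: children FW:{A,G}, K:{T} ∪→ {A,G,T}; cost 1
[col 2] FKNW: children FKW:{A,G,T}, N:{G} ∩→ {G}; cost 0
[col 2] DFKNPW: children DP:{A,T}, FKNW:{G} ∪→ {A,G,T}; cost 1
[col 2] BDFKNPW: children B:{G}, DFKNPW:{A,G,T} ∩→ {G}; cost 0
[col 3] DP: children D:{G}, P:{T} ∪→ {G,T}; cost 1
[col 3] FW: children F:{T}, W:{T} ∩→ {T}; cost 0
[col 3] FKW: children FW:{T}, K:{C} ∪→ {C,T}; cost 1
[col 3] FKNW: children FKW:{C,T}, N:{T} ∩→ {T}; cost 0
[col 3] DFKNPW: children DP:{G,T}, FKNW:{T} ∩→ {T}; cost 0
[col 3] BDFKNPW: children B:{C}, DFKNPW:{T} ∪→ {C,T}; cost 1
[col 4] DP: children D:{C}, P:{G} ∪→ {C,G}; cost 1
[col 4] FW: children F:{A}, W:{T} ∪→ {A,T}; cost 1
[col 4] FKW: children FW:{A,T}, K:{C} ∪→ {A,C,T}; cost 1
[col 4] FKNW: children FKW:{A,C,T}, N:{T} ∩→ {T}; cost 0
[col 4] DFKNPW: children DP:{C,G}, FKNW:{T} ∪→ {C,G,T}; cost 1
[col 4] BDFKNPW: children B:{A}, DFKNPW:{C,G,T} ∪→ {A,C,G,T}; cost 1
per-site changes: [4, 4, 4, 3, 5]; total = 20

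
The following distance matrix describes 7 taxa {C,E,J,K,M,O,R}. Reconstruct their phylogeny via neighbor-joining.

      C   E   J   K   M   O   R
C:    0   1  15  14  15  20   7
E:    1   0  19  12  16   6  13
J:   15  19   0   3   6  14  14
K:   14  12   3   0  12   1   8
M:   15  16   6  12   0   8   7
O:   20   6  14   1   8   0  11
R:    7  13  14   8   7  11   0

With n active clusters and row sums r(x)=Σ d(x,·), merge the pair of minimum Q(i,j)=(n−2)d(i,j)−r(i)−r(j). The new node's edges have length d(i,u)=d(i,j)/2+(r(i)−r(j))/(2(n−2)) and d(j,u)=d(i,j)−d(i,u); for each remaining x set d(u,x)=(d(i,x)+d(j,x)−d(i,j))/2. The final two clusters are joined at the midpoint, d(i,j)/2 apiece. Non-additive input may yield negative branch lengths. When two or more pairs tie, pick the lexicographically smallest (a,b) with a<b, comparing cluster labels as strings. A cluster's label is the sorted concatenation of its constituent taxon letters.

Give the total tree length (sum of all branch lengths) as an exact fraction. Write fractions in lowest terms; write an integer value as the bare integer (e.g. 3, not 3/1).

step 1: merge (C,E) at d=1, Q=-134; branch lengths C→1, E→0; new cluster CE
  updated: d(CE,J)=33/2, d(CE,K)=25/2, d(CE,M)=15, d(CE,O)=25/2, d(CE,R)=19/2
step 2: merge (K,O) at d=1, Q=-79; branch lengths K→-3/4, O→7/4; new cluster KO
  updated: d(CE,KO)=12, d(J,KO)=8, d(KO,M)=19/2, d(KO,R)=9
step 3: merge (CE,R) at d=19/2, Q=-64; branch lengths CE→7, R→5/2; new cluster CER
  updated: d(CER,J)=21/2, d(CER,KO)=23/4, d(CER,M)=25/4
step 4: merge (CER,KO) at d=23/4, Q=-137/4; branch lengths CER→43/16, KO→49/16; new cluster CEKOR
  updated: d(CEKOR,J)=51/8, d(CEKOR,M)=5
step 5: merge (CEKOR,J) at d=51/8, Q=-139/8; branch lengths CEKOR→43/16, J→59/16; new cluster CEJKOR
  updated: d(CEJKOR,M)=37/16
step 6: merge (CEJKOR,M) at d=37/16; branch lengths CEJKOR→37/32, M→37/32; new cluster CEJKMOR
final tree: (((((C:1,E:0):7,R:5/2):43/16,(K:-3/4,O:7/4):49/16):43/16,J:59/16):37/32,M:37/32)
total length: 415/16

415/16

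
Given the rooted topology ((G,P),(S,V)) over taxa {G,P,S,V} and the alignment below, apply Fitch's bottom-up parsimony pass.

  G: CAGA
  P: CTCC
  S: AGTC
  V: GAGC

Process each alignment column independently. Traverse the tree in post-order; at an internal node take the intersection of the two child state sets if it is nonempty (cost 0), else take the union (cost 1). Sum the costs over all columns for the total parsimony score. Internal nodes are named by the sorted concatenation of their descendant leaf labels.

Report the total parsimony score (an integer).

GP@0: {C} ∩ {C} = {C} (intersection, +0)
SV@0: {A} ∪ {G} = {A,G} (union, +1)
GPSV@0: {C} ∪ {A,G} = {A,C,G} (union, +1)
GP@1: {A} ∪ {T} = {A,T} (union, +1)
SV@1: {G} ∪ {A} = {A,G} (union, +1)
GPSV@1: {A,T} ∩ {A,G} = {A} (intersection, +0)
GP@2: {G} ∪ {C} = {C,G} (union, +1)
SV@2: {T} ∪ {G} = {G,T} (union, +1)
GPSV@2: {C,G} ∩ {G,T} = {G} (intersection, +0)
GP@3: {A} ∪ {C} = {A,C} (union, +1)
SV@3: {C} ∩ {C} = {C} (intersection, +0)
GPSV@3: {A,C} ∩ {C} = {C} (intersection, +0)
per-site changes: [2, 2, 2, 1]; total = 7

7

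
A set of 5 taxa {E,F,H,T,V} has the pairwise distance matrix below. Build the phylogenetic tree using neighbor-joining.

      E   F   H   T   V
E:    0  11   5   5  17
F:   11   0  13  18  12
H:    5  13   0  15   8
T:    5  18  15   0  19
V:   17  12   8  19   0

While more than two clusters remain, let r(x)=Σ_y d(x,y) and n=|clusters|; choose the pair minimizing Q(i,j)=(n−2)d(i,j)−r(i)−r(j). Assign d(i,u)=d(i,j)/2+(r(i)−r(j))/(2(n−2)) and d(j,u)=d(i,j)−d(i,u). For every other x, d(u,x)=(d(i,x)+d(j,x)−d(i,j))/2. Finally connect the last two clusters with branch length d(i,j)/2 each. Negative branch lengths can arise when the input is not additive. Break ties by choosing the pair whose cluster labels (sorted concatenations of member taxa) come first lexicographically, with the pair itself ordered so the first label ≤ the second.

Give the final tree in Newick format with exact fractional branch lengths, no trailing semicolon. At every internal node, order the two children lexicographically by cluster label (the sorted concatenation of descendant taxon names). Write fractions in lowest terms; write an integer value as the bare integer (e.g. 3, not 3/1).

((((E:-2/3,T:17/3):43/8,H:17/8):19/8,F:51/8):45/16,V:45/16)

step 1: merge (E,T) at d=5, Q=-80; branch lengths E→-2/3, T→17/3; new cluster ET
  updated: d(ET,F)=12, d(ET,H)=15/2, d(ET,V)=31/2
step 2: merge (ET,H) at d=15/2, Q=-97/2; branch lengths ET→43/8, H→17/8; new cluster EHT
  updated: d(EHT,F)=35/4, d(EHT,V)=8
step 3: merge (EHT,F) at d=35/4, Q=-115/4; branch lengths EHT→19/8, F→51/8; new cluster EFHT
  updated: d(EFHT,V)=45/8
step 4: merge (EFHT,V) at d=45/8; branch lengths EFHT→45/16, V→45/16; new cluster EFHTV
final tree: ((((E:-2/3,T:17/3):43/8,H:17/8):19/8,F:51/8):45/16,V:45/16)
total length: 215/8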